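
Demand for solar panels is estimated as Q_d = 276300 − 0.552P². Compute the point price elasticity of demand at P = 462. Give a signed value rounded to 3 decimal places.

-1.487

dQ_d/dP = −2·0.552·P = -510.048. At P = 462, Q_d = 158478.912.
Ed = (dQ_d/dP)·(P/Q_d) = (-510.048) × (462/158478.912) = -1.48689…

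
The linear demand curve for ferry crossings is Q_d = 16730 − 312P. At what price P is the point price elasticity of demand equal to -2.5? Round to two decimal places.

Ed = −312P/(16730 − 312P). Set this equal to -2.5:
312P = 2.5·(16730 − 312P) ⇒ 312P(1 + 2.5) = 2.5·16730
P = 2.5·16730 / (312·3.5) = 38.3012…

38.30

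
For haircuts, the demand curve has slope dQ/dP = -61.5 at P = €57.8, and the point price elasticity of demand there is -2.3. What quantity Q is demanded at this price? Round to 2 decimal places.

1545.52

Ed = (dQ/dP)·(P/Q) ⇒ Q = (dQ/dP)·P/Ed = (-61.5)·57.8/(-2.3) = 1545.5217…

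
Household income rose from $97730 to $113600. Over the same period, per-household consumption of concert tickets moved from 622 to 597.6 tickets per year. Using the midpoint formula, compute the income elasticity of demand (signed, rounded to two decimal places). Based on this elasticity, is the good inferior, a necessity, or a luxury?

%ΔQ = (597.6 − 622)/[( 622 + 597.6)/2] = -24.4/609.8 = -0.040013…
%ΔIncome = (113600 − 97730)/[( 97730 + 113600)/2] = 15870/105665 = 0.150191…
E_income = (-24.4/609.8) / (15870/105665) = -0.2664…
E_income < 0 ⇒ inferior good.

-0.27; inferior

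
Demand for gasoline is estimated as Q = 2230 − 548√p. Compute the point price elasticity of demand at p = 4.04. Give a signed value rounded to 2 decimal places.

-0.49

dQ/dp = −548/(2√p) = -136.32. At p = 4.04, Q = 1128.53.
Ed = (dQ/dp)·(p/Q) = (-136.32) × (4.04/1128.53) = -0.4880…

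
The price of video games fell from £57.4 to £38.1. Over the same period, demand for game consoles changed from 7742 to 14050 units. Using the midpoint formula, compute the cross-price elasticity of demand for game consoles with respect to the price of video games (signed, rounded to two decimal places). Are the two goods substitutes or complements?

-1.43; complements

%ΔQ_{game consoles} = (14050 − 7742)/avg = 6308/10896 = 0.578928…
%ΔP_{video games} = (38.1 − 57.4)/avg = -19.3/47.75 = -0.404188…
E_cross = (6308/10896) / (-19.3/47.75) = -1.4323…
E_cross < 0 ⇒ the goods are complements.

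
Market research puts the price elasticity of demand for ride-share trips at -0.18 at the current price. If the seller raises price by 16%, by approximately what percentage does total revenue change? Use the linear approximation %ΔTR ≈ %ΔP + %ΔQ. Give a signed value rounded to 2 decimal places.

%ΔQ ≈ Ed × %ΔP = (-0.18) × (+16%) = -2.8800%
%ΔTR ≈ %ΔP + %ΔQ = (+16%) + (-2.8800%) = +13.1200%

+13.12%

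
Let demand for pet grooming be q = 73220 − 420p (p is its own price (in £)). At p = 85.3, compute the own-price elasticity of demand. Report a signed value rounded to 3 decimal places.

At the given values, q = 73220 − 420(85.3) = 37394.
∂q/∂p = −420.
E = (-420) × (85.3/37394) = -0.95806…

-0.958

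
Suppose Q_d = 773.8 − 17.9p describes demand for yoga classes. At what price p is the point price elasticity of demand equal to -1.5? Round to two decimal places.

25.94

Ed = −17.9p/(773.8 − 17.9p). Set this equal to -1.5:
17.9p = 1.5·(773.8 − 17.9p) ⇒ 17.9p(1 + 1.5) = 1.5·773.8
p = 1.5·773.8 / (17.9·2.5) = 25.9374…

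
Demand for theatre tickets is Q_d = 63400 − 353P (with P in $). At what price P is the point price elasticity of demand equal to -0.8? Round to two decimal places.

Ed = −353P/(63400 − 353P). Set this equal to -0.8:
353P = 0.8·(63400 − 353P) ⇒ 353P(1 + 0.8) = 0.8·63400
P = 0.8·63400 / (353·1.8) = 79.8237…

79.82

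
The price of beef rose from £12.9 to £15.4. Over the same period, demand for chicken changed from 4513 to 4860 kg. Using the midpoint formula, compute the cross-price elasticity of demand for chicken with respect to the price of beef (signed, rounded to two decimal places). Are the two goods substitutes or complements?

%ΔQ_{chicken} = (4860 − 4513)/avg = 347/4686.5 = 0.074042…
%ΔP_{beef} = (15.4 − 12.9)/avg = 2.5/14.15 = 0.176678…
E_cross = (347/4686.5) / (2.5/14.15) = 0.4190…
E_cross > 0 ⇒ the goods are substitutes.

0.42; substitutes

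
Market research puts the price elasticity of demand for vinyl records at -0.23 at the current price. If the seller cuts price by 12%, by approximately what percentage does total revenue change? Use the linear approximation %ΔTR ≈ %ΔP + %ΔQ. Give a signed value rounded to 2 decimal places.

-9.24%

%ΔQ ≈ Ed × %ΔP = (-0.23) × (-12%) = +2.7600%
%ΔTR ≈ %ΔP + %ΔQ = (-12%) + (+2.7600%) = -9.2400%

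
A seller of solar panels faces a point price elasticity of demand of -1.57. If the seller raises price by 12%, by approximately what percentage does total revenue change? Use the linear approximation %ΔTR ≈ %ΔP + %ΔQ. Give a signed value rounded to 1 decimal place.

-6.8%

%ΔQ ≈ Ed × %ΔP = (-1.57) × (+12%) = -18.8400%
%ΔTR ≈ %ΔP + %ΔQ = (+12%) + (-18.8400%) = -6.8400%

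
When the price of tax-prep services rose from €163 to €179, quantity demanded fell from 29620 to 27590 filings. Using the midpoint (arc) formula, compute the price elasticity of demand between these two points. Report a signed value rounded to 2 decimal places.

%ΔQ = (27590 − 29620) / [(29620 + 27590)/2] = -2030/28605 = -0.070966…
%ΔP = (179 − 163) / [(163 + 179)/2] = 16/171 = 0.093567…
Arc Ed = %ΔQ / %ΔP = (-2030/28605) / (16/171) = -0.7584…

-0.76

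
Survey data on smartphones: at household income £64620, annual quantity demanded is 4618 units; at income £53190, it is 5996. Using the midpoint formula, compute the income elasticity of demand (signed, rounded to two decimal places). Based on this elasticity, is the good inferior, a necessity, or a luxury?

-1.34; inferior

%ΔQ = (5996 − 4618)/[( 4618 + 5996)/2] = 1378/5307 = 0.259657…
%ΔIncome = (53190 − 64620)/[( 64620 + 53190)/2] = -11430/58905 = -0.194041…
E_income = (1378/5307) / (-11430/58905) = -1.3381…
E_income < 0 ⇒ inferior good.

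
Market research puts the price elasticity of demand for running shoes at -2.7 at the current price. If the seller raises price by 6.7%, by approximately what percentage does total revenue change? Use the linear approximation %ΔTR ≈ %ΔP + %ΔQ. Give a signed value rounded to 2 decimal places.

%ΔQ ≈ Ed × %ΔP = (-2.7) × (+6.7%) = -18.0900%
%ΔTR ≈ %ΔP + %ΔQ = (+6.7%) + (-18.0900%) = -11.3900%

-11.39%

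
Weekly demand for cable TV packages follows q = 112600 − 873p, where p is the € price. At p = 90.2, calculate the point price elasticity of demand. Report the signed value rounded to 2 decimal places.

dq/dp = −873. At p = 90.2, q = 112600 − 873(90.2) = 33855.4.
Ed = (dq/dp)·(p/q) = −873 × (90.2/33855.4) = -2.3259…

-2.33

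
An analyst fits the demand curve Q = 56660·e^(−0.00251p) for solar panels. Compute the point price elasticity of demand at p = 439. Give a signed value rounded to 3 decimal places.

-1.102

dQ/dp = −0.00251·Q = -47.2504. At p = 439, Q = 18824.9.
Ed = (dQ/dp)·(p/Q) = (-47.2504) × (439/18824.9) = -1.10189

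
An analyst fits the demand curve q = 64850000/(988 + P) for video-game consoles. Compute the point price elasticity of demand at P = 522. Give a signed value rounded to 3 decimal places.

-0.346

dq/dP = −64850000/(988 + P)² = -28.4417. At P = 522, q = 42947.
Ed = (dq/dP)·(P/q) = (-28.4417) × (522/42947) = -0.34569…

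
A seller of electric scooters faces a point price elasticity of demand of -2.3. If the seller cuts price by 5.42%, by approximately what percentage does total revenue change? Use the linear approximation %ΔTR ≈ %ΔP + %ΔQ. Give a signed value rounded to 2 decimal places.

+7.05%

%ΔQ ≈ Ed × %ΔP = (-2.3) × (-5.42%) = +12.4660%
%ΔTR ≈ %ΔP + %ΔQ = (-5.42%) + (+12.4660%) = +7.0460%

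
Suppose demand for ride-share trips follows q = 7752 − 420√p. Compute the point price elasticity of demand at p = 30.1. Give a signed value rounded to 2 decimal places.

dq/dp = −420/(2√p) = -38.2768. At p = 30.1, q = 5447.73.
Ed = (dq/dp)·(p/q) = (-38.2768) × (30.1/5447.73) = -0.2114…

-0.21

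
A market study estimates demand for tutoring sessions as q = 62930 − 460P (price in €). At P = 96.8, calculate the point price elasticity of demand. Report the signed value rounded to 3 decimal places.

dq/dP = −460. At P = 96.8, q = 62930 − 460(96.8) = 18402.
Ed = (dq/dP)·(P/q) = −460 × (96.8/18402) = -2.41973…

-2.420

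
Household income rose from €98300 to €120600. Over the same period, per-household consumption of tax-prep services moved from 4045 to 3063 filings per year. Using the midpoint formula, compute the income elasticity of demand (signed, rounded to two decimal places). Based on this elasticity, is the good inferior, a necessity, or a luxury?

-1.36; inferior

%ΔQ = (3063 − 4045)/[( 4045 + 3063)/2] = -982/3554 = -0.276308…
%ΔIncome = (120600 − 98300)/[( 98300 + 120600)/2] = 22300/109450 = 0.203746…
E_income = (-982/3554) / (22300/109450) = -1.3561…
E_income < 0 ⇒ inferior good.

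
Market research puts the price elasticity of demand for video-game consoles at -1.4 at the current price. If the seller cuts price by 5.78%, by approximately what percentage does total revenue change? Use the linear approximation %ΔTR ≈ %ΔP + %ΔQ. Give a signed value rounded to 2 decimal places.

%ΔQ ≈ Ed × %ΔP = (-1.4) × (-5.78%) = +8.0920%
%ΔTR ≈ %ΔP + %ΔQ = (-5.78%) + (+8.0920%) = +2.3120%

+2.31%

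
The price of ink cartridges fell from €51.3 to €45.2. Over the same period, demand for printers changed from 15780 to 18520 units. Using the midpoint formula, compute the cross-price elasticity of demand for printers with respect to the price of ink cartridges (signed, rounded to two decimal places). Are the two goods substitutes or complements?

%ΔQ_{printers} = (18520 − 15780)/avg = 2740/17150 = 0.159766…
%ΔP_{ink cartridges} = (45.2 − 51.3)/avg = -6.1/48.25 = -0.126424…
E_cross = (2740/17150) / (-6.1/48.25) = -1.2637…
E_cross < 0 ⇒ the goods are complements.

-1.26; complements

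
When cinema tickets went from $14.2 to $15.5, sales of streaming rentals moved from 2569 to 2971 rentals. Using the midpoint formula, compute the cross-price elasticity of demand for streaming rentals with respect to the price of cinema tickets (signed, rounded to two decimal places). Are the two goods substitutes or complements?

%ΔQ_{streaming rentals} = (2971 − 2569)/avg = 402/2770 = 0.145126…
%ΔP_{cinema tickets} = (15.5 − 14.2)/avg = 1.3/14.85 = 0.087542…
E_cross = (402/2770) / (1.3/14.85) = 1.6577…
E_cross > 0 ⇒ the goods are substitutes.

1.66; substitutes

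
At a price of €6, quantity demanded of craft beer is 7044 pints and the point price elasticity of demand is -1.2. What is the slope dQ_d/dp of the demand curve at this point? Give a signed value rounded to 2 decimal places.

Ed = (dQ_d/dp)·(p/Q_d) ⇒ dQ_d/dp = Ed·Q_d/p = (-1.2)·7044/6 = -1408.8

-1408.80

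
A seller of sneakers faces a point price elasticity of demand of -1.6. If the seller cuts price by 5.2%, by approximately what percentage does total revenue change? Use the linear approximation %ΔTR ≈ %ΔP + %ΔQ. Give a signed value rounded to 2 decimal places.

+3.12%

%ΔQ ≈ Ed × %ΔP = (-1.6) × (-5.2%) = +8.3200%
%ΔTR ≈ %ΔP + %ΔQ = (-5.2%) + (+8.3200%) = +3.1200%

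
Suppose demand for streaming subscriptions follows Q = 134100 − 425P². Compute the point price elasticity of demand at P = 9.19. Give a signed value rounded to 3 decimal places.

-0.731

dQ/dP = −2·425·P = -7811.5. At P = 9.19, Q = 98206.1575.
Ed = (dQ/dP)·(P/Q) = (-7811.5) × (9.19/98206.1575) = -0.73098…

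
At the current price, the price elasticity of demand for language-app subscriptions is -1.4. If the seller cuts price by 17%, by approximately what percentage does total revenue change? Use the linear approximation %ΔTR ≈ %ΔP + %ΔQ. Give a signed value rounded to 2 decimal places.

+6.80%

%ΔQ ≈ Ed × %ΔP = (-1.4) × (-17%) = +23.8000%
%ΔTR ≈ %ΔP + %ΔQ = (-17%) + (+23.8000%) = +6.8000%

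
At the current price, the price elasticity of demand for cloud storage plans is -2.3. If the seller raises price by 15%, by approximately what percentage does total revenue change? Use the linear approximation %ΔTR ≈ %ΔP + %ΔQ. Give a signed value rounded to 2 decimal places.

-19.50%

%ΔQ ≈ Ed × %ΔP = (-2.3) × (+15%) = -34.5000%
%ΔTR ≈ %ΔP + %ΔQ = (+15%) + (-34.5000%) = -19.5000%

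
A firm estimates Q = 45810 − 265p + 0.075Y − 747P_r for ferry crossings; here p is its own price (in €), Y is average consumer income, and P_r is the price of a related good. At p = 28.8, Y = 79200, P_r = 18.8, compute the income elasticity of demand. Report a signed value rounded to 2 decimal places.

At the given values, Q = 45810 − 265(28.8) + 0.075(79200) − 747(18.8) = 30074.4.
∂Q/∂Y = 0.075.
E = (0.075) × (79200/30074.4) = 0.1975…

0.20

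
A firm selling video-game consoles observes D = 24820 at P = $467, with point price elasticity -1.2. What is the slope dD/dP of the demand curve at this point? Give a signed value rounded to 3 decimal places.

-63.777

Ed = (dD/dP)·(P/D) ⇒ dD/dP = Ed·D/P = (-1.2)·24820/467 = -63.77730…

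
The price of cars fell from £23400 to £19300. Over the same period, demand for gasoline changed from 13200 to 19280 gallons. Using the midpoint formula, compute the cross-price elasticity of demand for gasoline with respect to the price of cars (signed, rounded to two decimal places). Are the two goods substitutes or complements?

%ΔQ_{gasoline} = (19280 − 13200)/avg = 6080/16240 = 0.374384…
%ΔP_{cars} = (19300 − 23400)/avg = -4100/21350 = -0.192037…
E_cross = (6080/16240) / (-4100/21350) = -1.9495…
E_cross < 0 ⇒ the goods are complements.

-1.95; complements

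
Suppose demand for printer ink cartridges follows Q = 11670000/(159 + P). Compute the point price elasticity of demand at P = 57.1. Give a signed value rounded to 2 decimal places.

-0.26

dQ/dP = −11670000/(159 + P)² = -249.897. At P = 57.1, Q = 54002.8.
Ed = (dQ/dP)·(P/Q) = (-249.897) × (57.1/54002.8) = -0.2642…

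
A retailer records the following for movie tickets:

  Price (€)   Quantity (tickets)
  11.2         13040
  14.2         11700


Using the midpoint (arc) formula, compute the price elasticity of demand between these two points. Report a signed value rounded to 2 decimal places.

-0.46

%ΔQ = (11700 − 13040) / [(13040 + 11700)/2] = -1340/12370 = -0.108326…
%ΔP = (14.2 − 11.2) / [(11.2 + 14.2)/2] = 3/12.7 = 0.236220…
Arc Ed = %ΔQ / %ΔP = (-1340/12370) / (3/12.7) = -0.4585…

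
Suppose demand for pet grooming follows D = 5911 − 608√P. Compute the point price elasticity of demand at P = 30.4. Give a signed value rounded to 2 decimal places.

dD/dP = −608/(2√P) = -55.1362. At P = 30.4, D = 2558.72.
Ed = (dD/dP)·(P/D) = (-55.1362) × (30.4/2558.72) = -0.6550…

-0.66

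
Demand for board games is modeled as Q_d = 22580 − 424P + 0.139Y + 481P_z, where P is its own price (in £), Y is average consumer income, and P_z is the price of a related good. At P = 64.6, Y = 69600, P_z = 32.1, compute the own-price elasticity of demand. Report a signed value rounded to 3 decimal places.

-1.349

At the given values, Q_d = 22580 − 424(64.6) + 0.139(69600) + 481(32.1) = 20304.1.
∂Q_d/∂P = −424.
E = (-424) × (64.6/20304.1) = -1.34900…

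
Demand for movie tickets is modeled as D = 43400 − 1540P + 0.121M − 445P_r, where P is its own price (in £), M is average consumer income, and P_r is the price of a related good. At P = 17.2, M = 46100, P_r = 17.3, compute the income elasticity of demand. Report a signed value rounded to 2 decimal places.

At the given values, D = 43400 − 1540(17.2) + 0.121(46100) − 445(17.3) = 14791.6.
∂D/∂M = 0.121.
E = (0.121) × (46100/14791.6) = 0.3771…

0.38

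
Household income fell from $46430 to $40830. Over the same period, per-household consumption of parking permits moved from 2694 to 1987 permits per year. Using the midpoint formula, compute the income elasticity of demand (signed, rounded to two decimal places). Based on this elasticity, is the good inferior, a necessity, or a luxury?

2.35; luxury

%ΔQ = (1987 − 2694)/[( 2694 + 1987)/2] = -707/2340.5 = -0.302072…
%ΔIncome = (40830 − 46430)/[( 46430 + 40830)/2] = -5600/43630 = -0.128352…
E_income = (-707/2340.5) / (-5600/43630) = 2.3534…
E_income > 1 ⇒ normal good, luxury.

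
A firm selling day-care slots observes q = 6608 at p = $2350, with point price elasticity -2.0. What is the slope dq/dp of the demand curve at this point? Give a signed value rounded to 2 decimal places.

Ed = (dq/dp)·(p/q) ⇒ dq/dp = Ed·q/p = (-2.0)·6608/2350 = -5.6238…

-5.62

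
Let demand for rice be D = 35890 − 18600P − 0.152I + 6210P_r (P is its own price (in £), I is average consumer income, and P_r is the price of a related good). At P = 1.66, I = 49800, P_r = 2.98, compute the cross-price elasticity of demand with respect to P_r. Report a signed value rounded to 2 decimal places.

1.16

At the given values, D = 35890 − 18600(1.66) − 0.152(49800) + 6210(2.98) = 15950.2.
∂D/∂P_r = 6210.
E = (6210) × (2.98/15950.2) = 1.1602…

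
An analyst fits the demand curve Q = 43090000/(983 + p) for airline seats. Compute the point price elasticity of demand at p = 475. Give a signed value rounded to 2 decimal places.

dQ/dp = −43090000/(983 + p)² = -20.2704. At p = 475, Q = 29554.2.
Ed = (dQ/dp)·(p/Q) = (-20.2704) × (475/29554.2) = -0.3257…

-0.33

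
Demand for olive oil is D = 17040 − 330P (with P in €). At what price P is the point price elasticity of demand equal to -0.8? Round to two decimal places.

Ed = −330P/(17040 − 330P). Set this equal to -0.8:
330P = 0.8·(17040 − 330P) ⇒ 330P(1 + 0.8) = 0.8·17040
P = 0.8·17040 / (330·1.8) = 22.9494…

22.95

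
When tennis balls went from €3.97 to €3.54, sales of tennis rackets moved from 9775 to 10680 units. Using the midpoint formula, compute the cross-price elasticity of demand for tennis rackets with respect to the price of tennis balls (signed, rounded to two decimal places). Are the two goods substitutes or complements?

-0.77; complements

%ΔQ_{tennis rackets} = (10680 − 9775)/avg = 905/10227.5 = 0.088486…
%ΔP_{tennis balls} = (3.54 − 3.97)/avg = -0.43/3.755 = -0.114513…
E_cross = (905/10227.5) / (-0.43/3.755) = -0.7727…
E_cross < 0 ⇒ the goods are complements.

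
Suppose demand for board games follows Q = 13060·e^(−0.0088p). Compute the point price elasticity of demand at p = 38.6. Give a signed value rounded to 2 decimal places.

-0.34

dQ/dp = −0.0088·Q = -81.8285. At p = 38.6, Q = 9298.7.
Ed = (dQ/dp)·(p/Q) = (-81.8285) × (38.6/9298.7) = -0.3396…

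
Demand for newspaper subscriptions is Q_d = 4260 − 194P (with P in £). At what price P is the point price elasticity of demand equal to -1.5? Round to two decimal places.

Ed = −194P/(4260 − 194P). Set this equal to -1.5:
194P = 1.5·(4260 − 194P) ⇒ 194P(1 + 1.5) = 1.5·4260
P = 1.5·4260 / (194·2.5) = 13.1752…

13.18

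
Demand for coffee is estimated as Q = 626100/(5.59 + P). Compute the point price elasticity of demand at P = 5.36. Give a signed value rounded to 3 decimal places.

dQ/dP = −626100/(5.59 + P)² = -5221.74. At P = 5.36, Q = 57178.1.
Ed = (dQ/dP)·(P/Q) = (-5221.74) × (5.36/57178.1) = -0.48949…

-0.489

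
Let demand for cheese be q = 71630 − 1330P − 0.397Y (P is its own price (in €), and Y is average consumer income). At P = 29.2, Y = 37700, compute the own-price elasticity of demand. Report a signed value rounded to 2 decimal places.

At the given values, q = 71630 − 1330(29.2) − 0.397(37700) = 17827.1.
∂q/∂P = −1330.
E = (-1330) × (29.2/17827.1) = -2.1784…

-2.18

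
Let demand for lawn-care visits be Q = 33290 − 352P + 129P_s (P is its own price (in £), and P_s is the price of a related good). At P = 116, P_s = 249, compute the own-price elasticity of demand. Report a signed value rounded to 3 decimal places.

At the given values, Q = 33290 − 352(116) + 129(249) = 24579.
∂Q/∂P = −352.
E = (-352) × (116/24579) = -1.66125…

-1.661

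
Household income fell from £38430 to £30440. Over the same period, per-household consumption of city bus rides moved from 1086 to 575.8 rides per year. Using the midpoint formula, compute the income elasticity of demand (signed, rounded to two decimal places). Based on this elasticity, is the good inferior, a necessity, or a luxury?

%ΔQ = (575.8 − 1086)/[( 1086 + 575.8)/2] = -510.2/830.9 = -0.614032…
%ΔIncome = (30440 − 38430)/[( 38430 + 30440)/2] = -7990/34435 = -0.232031…
E_income = (-510.2/830.9) / (-7990/34435) = 2.6463…
E_income > 1 ⇒ normal good, luxury.

2.65; luxury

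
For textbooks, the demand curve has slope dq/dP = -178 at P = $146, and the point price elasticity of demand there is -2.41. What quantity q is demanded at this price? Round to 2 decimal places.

Ed = (dq/dP)·(P/q) ⇒ q = (dq/dP)·P/Ed = (-178)·146/(-2.41) = 10783.4024…

10783.40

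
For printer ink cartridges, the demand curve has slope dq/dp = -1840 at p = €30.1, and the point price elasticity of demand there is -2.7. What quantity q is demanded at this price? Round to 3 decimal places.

20512.593

Ed = (dq/dp)·(p/q) ⇒ q = (dq/dp)·p/Ed = (-1840)·30.1/(-2.7) = 20512.59259…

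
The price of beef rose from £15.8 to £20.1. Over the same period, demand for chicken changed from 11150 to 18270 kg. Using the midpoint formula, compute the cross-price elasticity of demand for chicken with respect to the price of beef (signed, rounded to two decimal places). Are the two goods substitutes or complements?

%ΔQ_{chicken} = (18270 − 11150)/avg = 7120/14710 = 0.484024…
%ΔP_{beef} = (20.1 − 15.8)/avg = 4.3/17.95 = 0.239554…
E_cross = (7120/14710) / (4.3/17.95) = 2.0205…
E_cross > 0 ⇒ the goods are substitutes.

2.02; substitutes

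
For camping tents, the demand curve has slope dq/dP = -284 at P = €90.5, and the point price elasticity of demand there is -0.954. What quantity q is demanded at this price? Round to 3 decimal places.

Ed = (dq/dP)·(P/q) ⇒ q = (dq/dP)·P/Ed = (-284)·90.5/(-0.954) = 26941.29979…

26941.300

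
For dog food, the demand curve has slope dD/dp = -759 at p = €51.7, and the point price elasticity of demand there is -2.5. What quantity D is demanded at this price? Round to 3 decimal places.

Ed = (dD/dp)·(p/D) ⇒ D = (dD/dp)·p/Ed = (-759)·51.7/(-2.5) = 15696.12

15696.120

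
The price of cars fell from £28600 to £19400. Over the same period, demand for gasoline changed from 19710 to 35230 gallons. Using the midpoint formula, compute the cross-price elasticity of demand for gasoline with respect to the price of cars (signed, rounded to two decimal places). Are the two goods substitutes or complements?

-1.47; complements

%ΔQ_{gasoline} = (35230 − 19710)/avg = 15520/27470 = 0.564979…
%ΔP_{cars} = (19400 − 28600)/avg = -9200/24000 = -0.383333…
E_cross = (15520/27470) / (-9200/24000) = -1.4738…
E_cross < 0 ⇒ the goods are complements.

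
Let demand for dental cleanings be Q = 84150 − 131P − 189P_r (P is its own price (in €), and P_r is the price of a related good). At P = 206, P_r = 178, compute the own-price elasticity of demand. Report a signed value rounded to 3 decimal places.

At the given values, Q = 84150 − 131(206) − 189(178) = 23522.
∂Q/∂P = −131.
E = (-131) × (206/23522) = -1.14726…

-1.147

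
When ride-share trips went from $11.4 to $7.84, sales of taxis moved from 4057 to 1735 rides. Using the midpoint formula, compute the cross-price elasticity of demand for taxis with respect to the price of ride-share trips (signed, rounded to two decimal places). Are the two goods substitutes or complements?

2.17; substitutes

%ΔQ_{taxis} = (1735 − 4057)/avg = -2322/2896 = -0.801795…
%ΔP_{ride-share trips} = (7.84 − 11.4)/avg = -3.56/9.62 = -0.370062…
E_cross = (-2322/2896) / (-3.56/9.62) = 2.1666…
E_cross > 0 ⇒ the goods are substitutes.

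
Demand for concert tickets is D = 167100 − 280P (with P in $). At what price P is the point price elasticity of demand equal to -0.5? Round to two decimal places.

198.93

Ed = −280P/(167100 − 280P). Set this equal to -0.5:
280P = 0.5·(167100 − 280P) ⇒ 280P(1 + 0.5) = 0.5·167100
P = 0.5·167100 / (280·1.5) = 198.9285…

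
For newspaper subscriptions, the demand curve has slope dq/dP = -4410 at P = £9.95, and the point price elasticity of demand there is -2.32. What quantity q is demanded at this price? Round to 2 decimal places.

18913.58

Ed = (dq/dP)·(P/q) ⇒ q = (dq/dP)·P/Ed = (-4410)·9.95/(-2.32) = 18913.5775…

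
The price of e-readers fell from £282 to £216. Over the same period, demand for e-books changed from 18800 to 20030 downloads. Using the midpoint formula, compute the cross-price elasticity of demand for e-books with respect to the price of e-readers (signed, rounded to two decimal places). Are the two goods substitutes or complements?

%ΔQ_{e-books} = (20030 − 18800)/avg = 1230/19415 = 0.063353…
%ΔP_{e-readers} = (216 − 282)/avg = -66/249 = -0.265060…
E_cross = (1230/19415) / (-66/249) = -0.2390…
E_cross < 0 ⇒ the goods are complements.

-0.24; complements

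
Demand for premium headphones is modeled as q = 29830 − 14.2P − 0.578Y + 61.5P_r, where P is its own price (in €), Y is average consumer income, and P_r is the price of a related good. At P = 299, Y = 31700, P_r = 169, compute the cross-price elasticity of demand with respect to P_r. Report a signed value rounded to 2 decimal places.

At the given values, q = 29830 − 14.2(299) − 0.578(31700) + 61.5(169) = 17655.1.
∂q/∂P_r = 61.5.
E = (61.5) × (169/17655.1) = 0.5886…

0.59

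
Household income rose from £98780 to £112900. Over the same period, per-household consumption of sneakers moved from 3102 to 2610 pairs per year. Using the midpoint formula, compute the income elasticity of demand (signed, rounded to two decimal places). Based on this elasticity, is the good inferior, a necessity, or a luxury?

-1.29; inferior

%ΔQ = (2610 − 3102)/[( 3102 + 2610)/2] = -492/2856 = -0.172268…
%ΔIncome = (112900 − 98780)/[( 98780 + 112900)/2] = 14120/105840 = 0.133408…
E_income = (-492/2856) / (14120/105840) = -1.2912…
E_income < 0 ⇒ inferior good.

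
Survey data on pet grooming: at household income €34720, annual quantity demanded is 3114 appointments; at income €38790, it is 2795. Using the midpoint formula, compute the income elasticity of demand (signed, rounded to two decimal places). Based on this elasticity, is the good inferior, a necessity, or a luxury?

%ΔQ = (2795 − 3114)/[( 3114 + 2795)/2] = -319/2954.5 = -0.107970…
%ΔIncome = (38790 − 34720)/[( 34720 + 38790)/2] = 4070/36755 = 0.110733…
E_income = (-319/2954.5) / (4070/36755) = -0.9750…
E_income < 0 ⇒ inferior good.

-0.98; inferior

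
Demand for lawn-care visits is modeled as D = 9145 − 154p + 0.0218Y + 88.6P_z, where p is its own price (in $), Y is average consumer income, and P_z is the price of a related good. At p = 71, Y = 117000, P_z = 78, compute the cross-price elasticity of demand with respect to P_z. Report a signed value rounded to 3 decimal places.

At the given values, D = 9145 − 154(71) + 0.0218(117000) + 88.6(78) = 7672.4.
∂D/∂P_z = 88.6.
E = (88.6) × (78/7672.4) = 0.90073…

0.901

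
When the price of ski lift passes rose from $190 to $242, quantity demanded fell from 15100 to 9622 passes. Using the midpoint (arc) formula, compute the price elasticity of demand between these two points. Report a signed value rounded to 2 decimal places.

%ΔQ = (9622 − 15100) / [(15100 + 9622)/2] = -5478/12361 = -0.443168…
%ΔP = (242 − 190) / [(190 + 242)/2] = 52/216 = 0.240740…
Arc Ed = %ΔQ / %ΔP = (-5478/12361) / (52/216) = -1.8408…

-1.84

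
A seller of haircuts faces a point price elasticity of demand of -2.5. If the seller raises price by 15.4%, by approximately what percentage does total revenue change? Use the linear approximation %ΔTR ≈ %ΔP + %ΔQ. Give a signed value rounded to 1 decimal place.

%ΔQ ≈ Ed × %ΔP = (-2.5) × (+15.4%) = -38.5000%
%ΔTR ≈ %ΔP + %ΔQ = (+15.4%) + (-38.5000%) = -23.1000%

-23.1%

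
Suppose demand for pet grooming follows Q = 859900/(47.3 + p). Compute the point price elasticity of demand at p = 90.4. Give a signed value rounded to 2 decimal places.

dQ/dp = −859900/(47.3 + p)² = -45.3503. At p = 90.4, Q = 6244.73.
Ed = (dQ/dp)·(p/Q) = (-45.3503) × (90.4/6244.73) = -0.6564…

-0.66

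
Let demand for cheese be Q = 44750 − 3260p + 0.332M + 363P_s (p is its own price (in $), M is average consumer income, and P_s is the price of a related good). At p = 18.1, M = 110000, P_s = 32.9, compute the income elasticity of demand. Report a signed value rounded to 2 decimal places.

1.07

At the given values, Q = 44750 − 3260(18.1) + 0.332(110000) + 363(32.9) = 34206.7.
∂Q/∂M = 0.332.
E = (0.332) × (110000/34206.7) = 1.0676…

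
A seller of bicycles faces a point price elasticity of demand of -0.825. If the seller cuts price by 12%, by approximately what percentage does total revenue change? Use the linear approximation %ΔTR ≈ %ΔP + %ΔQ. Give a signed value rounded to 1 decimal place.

%ΔQ ≈ Ed × %ΔP = (-0.825) × (-12%) = +9.9000%
%ΔTR ≈ %ΔP + %ΔQ = (-12%) + (+9.9000%) = -2.1000%

-2.1%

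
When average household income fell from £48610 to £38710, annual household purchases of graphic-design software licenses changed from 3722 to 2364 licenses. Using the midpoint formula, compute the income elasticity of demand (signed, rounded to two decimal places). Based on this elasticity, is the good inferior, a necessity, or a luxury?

%ΔQ = (2364 − 3722)/[( 3722 + 2364)/2] = -1358/3043 = -0.446270…
%ΔIncome = (38710 − 48610)/[( 48610 + 38710)/2] = -9900/43660 = -0.226752…
E_income = (-1358/3043) / (-9900/43660) = 1.9680…
E_income > 1 ⇒ normal good, luxury.

1.97; luxury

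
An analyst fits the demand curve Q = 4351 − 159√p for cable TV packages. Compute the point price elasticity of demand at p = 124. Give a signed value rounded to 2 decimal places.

dQ/dp = −159/(2√p) = -7.13931. At p = 124, Q = 2580.45.
Ed = (dQ/dp)·(p/Q) = (-7.13931) × (124/2580.45) = -0.3430…

-0.34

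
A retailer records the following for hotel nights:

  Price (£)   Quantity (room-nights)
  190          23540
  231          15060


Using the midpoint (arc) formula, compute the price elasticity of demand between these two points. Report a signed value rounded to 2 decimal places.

%ΔQ = (15060 − 23540) / [(23540 + 15060)/2] = -8480/19300 = -0.439378…
%ΔP = (231 − 190) / [(190 + 231)/2] = 41/210.5 = 0.194774…
Arc Ed = %ΔQ / %ΔP = (-8480/19300) / (41/210.5) = -2.2558…

-2.26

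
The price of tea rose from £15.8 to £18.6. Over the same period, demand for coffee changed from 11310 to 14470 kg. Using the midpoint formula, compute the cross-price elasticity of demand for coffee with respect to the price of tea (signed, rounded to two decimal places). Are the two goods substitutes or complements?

%ΔQ_{coffee} = (14470 − 11310)/avg = 3160/12890 = 0.245151…
%ΔP_{tea} = (18.6 − 15.8)/avg = 2.8/17.2 = 0.162790…
E_cross = (3160/12890) / (2.8/17.2) = 1.5059…
E_cross > 0 ⇒ the goods are substitutes.

1.51; substitutes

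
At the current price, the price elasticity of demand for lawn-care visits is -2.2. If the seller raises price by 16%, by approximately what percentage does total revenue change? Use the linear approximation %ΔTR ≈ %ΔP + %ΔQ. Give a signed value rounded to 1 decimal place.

%ΔQ ≈ Ed × %ΔP = (-2.2) × (+16%) = -35.2000%
%ΔTR ≈ %ΔP + %ΔQ = (+16%) + (-35.2000%) = -19.2000%

-19.2%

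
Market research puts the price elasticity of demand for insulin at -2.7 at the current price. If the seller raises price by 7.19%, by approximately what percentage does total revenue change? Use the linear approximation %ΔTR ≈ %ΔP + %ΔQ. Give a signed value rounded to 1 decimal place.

%ΔQ ≈ Ed × %ΔP = (-2.7) × (+7.19%) = -19.4130%
%ΔTR ≈ %ΔP + %ΔQ = (+7.19%) + (-19.4130%) = -12.2230%

-12.2%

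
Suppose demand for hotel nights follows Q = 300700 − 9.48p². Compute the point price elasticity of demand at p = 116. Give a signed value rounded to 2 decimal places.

dQ/dp = −2·9.48·p = -2199.36. At p = 116, Q = 173137.12.
Ed = (dQ/dp)·(p/Q) = (-2199.36) × (116/173137.12) = -1.4735…

-1.47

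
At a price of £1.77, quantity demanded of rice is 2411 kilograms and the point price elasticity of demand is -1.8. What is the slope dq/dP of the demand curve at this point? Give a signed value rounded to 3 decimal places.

-2451.864

Ed = (dq/dP)·(P/q) ⇒ dq/dP = Ed·q/P = (-1.8)·2411/1.77 = -2451.86440…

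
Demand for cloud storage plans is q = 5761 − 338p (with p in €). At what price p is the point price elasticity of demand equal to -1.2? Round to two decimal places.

9.30

Ed = −338p/(5761 − 338p). Set this equal to -1.2:
338p = 1.2·(5761 − 338p) ⇒ 338p(1 + 1.2) = 1.2·5761
p = 1.2·5761 / (338·2.2) = 9.2969…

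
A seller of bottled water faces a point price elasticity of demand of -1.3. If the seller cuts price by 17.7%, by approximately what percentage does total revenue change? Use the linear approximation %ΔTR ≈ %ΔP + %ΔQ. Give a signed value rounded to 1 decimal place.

+5.3%

%ΔQ ≈ Ed × %ΔP = (-1.3) × (-17.7%) = +23.0100%
%ΔTR ≈ %ΔP + %ΔQ = (-17.7%) + (+23.0100%) = +5.3100%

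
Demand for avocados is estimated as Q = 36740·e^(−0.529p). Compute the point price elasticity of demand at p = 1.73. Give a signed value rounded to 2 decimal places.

dQ/dp = −0.529·Q = -7782.9. At p = 1.73, Q = 14712.5.
Ed = (dQ/dp)·(p/Q) = (-7782.9) × (1.73/14712.5) = -0.9151…

-0.92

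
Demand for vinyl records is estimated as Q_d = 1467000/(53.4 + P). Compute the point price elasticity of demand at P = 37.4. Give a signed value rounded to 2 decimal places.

-0.41

dQ_d/dP = −1467000/(53.4 + P)² = -177.934. At P = 37.4, Q_d = 16156.4.
Ed = (dQ_d/dP)·(P/Q_d) = (-177.934) × (37.4/16156.4) = -0.4118…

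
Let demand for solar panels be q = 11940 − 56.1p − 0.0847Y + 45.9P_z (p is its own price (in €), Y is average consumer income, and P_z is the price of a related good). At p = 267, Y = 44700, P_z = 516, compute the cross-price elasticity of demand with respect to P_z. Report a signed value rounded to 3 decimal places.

At the given values, q = 11940 − 56.1(267) − 0.0847(44700) + 45.9(516) = 16859.61.
∂q/∂P_z = 45.9.
E = (45.9) × (516/16859.61) = 1.40480…

1.405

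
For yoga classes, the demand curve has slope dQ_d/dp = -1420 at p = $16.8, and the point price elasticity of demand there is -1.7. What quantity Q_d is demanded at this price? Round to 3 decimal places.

Ed = (dQ_d/dp)·(p/Q_d) ⇒ Q_d = (dQ_d/dp)·p/Ed = (-1420)·16.8/(-1.7) = 14032.94117…

14032.941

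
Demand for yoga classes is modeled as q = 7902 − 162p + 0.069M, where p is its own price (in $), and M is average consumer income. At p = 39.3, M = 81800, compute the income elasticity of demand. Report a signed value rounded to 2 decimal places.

At the given values, q = 7902 − 162(39.3) + 0.069(81800) = 7179.6.
∂q/∂M = 0.069.
E = (0.069) × (81800/7179.6) = 0.7861…

0.79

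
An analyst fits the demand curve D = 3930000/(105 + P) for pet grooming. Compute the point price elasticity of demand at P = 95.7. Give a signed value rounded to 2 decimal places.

dD/dP = −3930000/(105 + P)² = -97.5658. At P = 95.7, D = 19581.5.
Ed = (dD/dP)·(P/D) = (-97.5658) × (95.7/19581.5) = -0.4768…

-0.48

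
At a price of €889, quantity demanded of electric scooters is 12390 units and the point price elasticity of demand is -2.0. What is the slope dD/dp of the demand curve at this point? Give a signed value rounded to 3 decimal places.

-27.874

Ed = (dD/dp)·(p/D) ⇒ dD/dp = Ed·D/p = (-2.0)·12390/889 = -27.87401…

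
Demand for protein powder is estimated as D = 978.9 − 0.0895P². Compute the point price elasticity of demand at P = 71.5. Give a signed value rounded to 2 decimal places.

dD/dP = −2·0.0895·P = -12.7985. At P = 71.5, D = 521.353625.
Ed = (dD/dP)·(P/D) = (-12.7985) × (71.5/521.353625) = -1.7552…

-1.76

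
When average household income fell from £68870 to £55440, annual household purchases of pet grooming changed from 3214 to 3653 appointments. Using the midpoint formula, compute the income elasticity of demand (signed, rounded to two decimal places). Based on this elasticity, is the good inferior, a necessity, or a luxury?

-0.59; inferior

%ΔQ = (3653 − 3214)/[( 3214 + 3653)/2] = 439/3433.5 = 0.127857…
%ΔIncome = (55440 − 68870)/[( 68870 + 55440)/2] = -13430/62155 = -0.216072…
E_income = (439/3433.5) / (-13430/62155) = -0.5917…
E_income < 0 ⇒ inferior good.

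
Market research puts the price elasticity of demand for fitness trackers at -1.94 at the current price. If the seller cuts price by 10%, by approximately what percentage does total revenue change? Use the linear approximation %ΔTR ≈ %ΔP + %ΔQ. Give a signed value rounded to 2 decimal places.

+9.40%

%ΔQ ≈ Ed × %ΔP = (-1.94) × (-10%) = +19.4000%
%ΔTR ≈ %ΔP + %ΔQ = (-10%) + (+19.4000%) = +9.4000%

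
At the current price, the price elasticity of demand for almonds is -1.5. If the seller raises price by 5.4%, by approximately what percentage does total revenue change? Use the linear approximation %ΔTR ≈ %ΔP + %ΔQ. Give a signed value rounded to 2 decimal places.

-2.70%

%ΔQ ≈ Ed × %ΔP = (-1.5) × (+5.4%) = -8.1000%
%ΔTR ≈ %ΔP + %ΔQ = (+5.4%) + (-8.1000%) = -2.7000%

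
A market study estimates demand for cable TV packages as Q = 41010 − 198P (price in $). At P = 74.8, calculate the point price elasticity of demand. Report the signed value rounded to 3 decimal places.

dQ/dP = −198. At P = 74.8, Q = 41010 − 198(74.8) = 26199.6.
Ed = (dQ/dP)·(P/Q) = −198 × (74.8/26199.6) = -0.56529…

-0.565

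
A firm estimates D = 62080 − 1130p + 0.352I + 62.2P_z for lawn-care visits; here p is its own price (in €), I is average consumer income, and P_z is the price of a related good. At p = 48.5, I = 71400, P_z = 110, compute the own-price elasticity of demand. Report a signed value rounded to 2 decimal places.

-1.40

At the given values, D = 62080 − 1130(48.5) + 0.352(71400) + 62.2(110) = 39249.8.
∂D/∂p = −1130.
E = (-1130) × (48.5/39249.8) = -1.3963…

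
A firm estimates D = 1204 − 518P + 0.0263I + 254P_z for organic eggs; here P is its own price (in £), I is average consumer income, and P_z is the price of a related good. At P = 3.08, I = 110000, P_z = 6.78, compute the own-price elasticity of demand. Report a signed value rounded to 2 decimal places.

-0.38

At the given values, D = 1204 − 518(3.08) + 0.0263(110000) + 254(6.78) = 4223.68.
∂D/∂P = −518.
E = (-518) × (3.08/4223.68) = -0.3777…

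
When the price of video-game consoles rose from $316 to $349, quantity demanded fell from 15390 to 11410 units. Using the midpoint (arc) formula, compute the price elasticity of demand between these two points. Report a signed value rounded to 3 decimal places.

%ΔQ = (11410 − 15390) / [(15390 + 11410)/2] = -3980/13400 = -0.297014…
%ΔP = (349 − 316) / [(316 + 349)/2] = 33/332.5 = 0.099248…
Arc Ed = %ΔQ / %ΔP = (-3980/13400) / (33/332.5) = -2.99265…

-2.993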